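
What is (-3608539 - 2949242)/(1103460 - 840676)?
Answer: -6557781/262784 ≈ -24.955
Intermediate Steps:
(-3608539 - 2949242)/(1103460 - 840676) = -6557781/262784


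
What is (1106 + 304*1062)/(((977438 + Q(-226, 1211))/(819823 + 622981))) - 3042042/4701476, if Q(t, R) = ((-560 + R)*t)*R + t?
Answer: -549504727289615831/208266423436006 ≈ -2638.5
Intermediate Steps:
Q(t, R) = t + R*t*(-560 + R) (Q(t, R) = (t*(-560 + R))*R + t = R*t*(-560 + R) + t = t + R*t*(-560 + R))
(1106 + 304*1062)/(((977438 + Q(-226, 1211))/(819823 + 622981))) - 3042042/4701476 = (1106 + 304*1062)/(((977438 - 226*(1 + 1211² - 560*1211))/(819823 + 622981))) - 3042042/4701476 = (1106 + 322848)/(((977438 - 226*(1 + 1466521 - 678160))/1442804)) - 3042042*1/4701476 = 323954/(((977438 - 226*788362)*(1/1442804))) - 1521021/2350738 = 323954/(((977438 - 178169812)*(1/1442804))) - 1521021/2350738 = 323954/((-177192374*1/1442804)) - 1521021/2350738 = 323954/(-88596187/721402) - 1521021/2350738 = 323954*(-721402/88596187) - 1521021/2350738 = -233701063508/88596187 - 1521021/2350738 = -549504727289615831/208266423436006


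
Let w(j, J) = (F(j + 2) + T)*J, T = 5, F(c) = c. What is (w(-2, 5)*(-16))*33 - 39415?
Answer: -52615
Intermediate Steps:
w(j, J) = J*(7 + j) (w(j, J) = ((j + 2) + 5)*J = ((2 + j) + 5)*J = (7 + j)*J = J*(7 + j))
(w(-2, 5)*(-16))*33 - 39415 = ((5*(7 - 2))*(-16))*33 - 39415 = ((5*5)*(-16))*33 - 39415 = (25*(-16))*33 - 39415 = -400*33 - 39415 = -13200 - 39415 = -52615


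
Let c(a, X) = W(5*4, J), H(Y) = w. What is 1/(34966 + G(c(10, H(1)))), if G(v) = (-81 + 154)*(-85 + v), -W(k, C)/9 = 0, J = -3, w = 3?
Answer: 1/28761 ≈ 3.4769e-5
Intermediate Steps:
H(Y) = 3
W(k, C) = 0 (W(k, C) = -9*0 = 0)
c(a, X) = 0
G(v) = -6205 + 73*v (G(v) = 73*(-85 + v) = -6205 + 73*v)
1/(34966 + G(c(10, H(1)))) = 1/(34966 + (-6205 + 73*0)) = 1/(34966 + (-6205 + 0)) = 1/(34966 - 6205) = 1/28761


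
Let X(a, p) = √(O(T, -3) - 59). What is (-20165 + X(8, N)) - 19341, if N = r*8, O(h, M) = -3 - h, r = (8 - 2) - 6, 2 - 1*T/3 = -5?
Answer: -39506 + I*√83 ≈ -39506.0 + 9.1104*I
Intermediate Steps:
T = 21 (T = 6 - 3*(-5) = 6 + 15 = 21)
r = 0 (r = 6 - 6 = 0)
N = 0 (N = 0*8 = 0)
X(a, p) = I*√83 (X(a, p) = √((-3 - 1*21) - 59) = √((-3 - 21) - 59) = √(-24 - 59) = √(-83) = I*√83)
(-20165 + X(8, N)) - 19341 = (-20165 + I*√83) - 19341 = -39506 + I*√83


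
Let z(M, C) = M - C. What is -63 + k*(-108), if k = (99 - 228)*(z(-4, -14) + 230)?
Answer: 3343617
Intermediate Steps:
k = -30960 (k = (99 - 228)*((-4 - 1*(-14)) + 230) = -129*((-4 + 14) + 230) = -129*(10 + 230) = -129*240 = -30960)
-63 + k*(-108) = -63 - 30960*(-108) = -63 + 3343680 = 3343617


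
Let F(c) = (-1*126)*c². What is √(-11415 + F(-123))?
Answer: I*√1917669 ≈ 1384.8*I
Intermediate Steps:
F(c) = -126*c²
√(-11415 + F(-123)) = √(-11415 - 126*(-123)²) = √(-11415 - 126*15129) = √(-11415 - 1906254) = √(-1917669) = I*√1917669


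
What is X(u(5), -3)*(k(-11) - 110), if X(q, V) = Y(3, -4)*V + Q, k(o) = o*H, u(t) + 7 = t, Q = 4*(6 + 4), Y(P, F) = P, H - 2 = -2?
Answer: -3410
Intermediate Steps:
H = 0 (H = 2 - 2 = 0)
Q = 40 (Q = 4*10 = 40)
u(t) = -7 + t
k(o) = 0 (k(o) = o*0 = 0)
X(q, V) = 40 + 3*V (X(q, V) = 3*V + 40 = 40 + 3*V)
X(u(5), -3)*(k(-11) - 110) = (40 + 3*(-3))*(0 - 110) = (40 - 9)*(-110) = 31*(-110) = -3410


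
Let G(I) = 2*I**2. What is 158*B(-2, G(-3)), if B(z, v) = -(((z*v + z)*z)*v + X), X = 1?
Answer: -216302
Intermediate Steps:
B(z, v) = -1 - v*z*(z + v*z) (B(z, v) = -(((z*v + z)*z)*v + 1) = -(((v*z + z)*z)*v + 1) = -(((z + v*z)*z)*v + 1) = -((z*(z + v*z))*v + 1) = -(v*z*(z + v*z) + 1) = -(1 + v*z*(z + v*z)) = -1 - v*z*(z + v*z))
158*B(-2, G(-3)) = 158*(-1 - 1*2*(-3)**2*(-2)**2 - 1*(2*(-3)**2)**2*(-2)**2) = 158*(-1 - 1*2*9*4 - 1*(2*9)**2*4) = 158*(-1 - 1*18*4 - 1*18**2*4) = 158*(-1 - 72 - 1*324*4) = 158*(-1 - 72 - 1296) = 158*(-1369) = -216302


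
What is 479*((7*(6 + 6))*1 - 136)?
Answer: -24908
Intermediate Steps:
479*((7*(6 + 6))*1 - 136) = 479*((7*12)*1 - 136) = 479*(84*1 - 136) = 479*(84 - 136) = 479*(-52) = -24908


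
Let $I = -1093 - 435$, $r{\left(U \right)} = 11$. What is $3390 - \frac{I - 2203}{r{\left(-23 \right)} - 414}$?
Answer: $\frac{104803}{31} \approx 3380.7$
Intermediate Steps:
$I = -1528$
$3390 - \frac{I - 2203}{r{\left(-23 \right)} - 414} = 3390 - \frac{-1528 - 2203}{11 - 414} = 3390 - - \frac{3731}{-403} = 3390 - \left(-3731\right) \left(- \frac{1}{403}\right) = 3390 - \frac{287}{31} = \frac{104803}{31}$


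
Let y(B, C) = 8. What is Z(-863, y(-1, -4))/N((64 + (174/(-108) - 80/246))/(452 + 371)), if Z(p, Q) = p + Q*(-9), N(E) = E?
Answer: -567894690/45803 ≈ -12399.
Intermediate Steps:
Z(p, Q) = p - 9*Q
Z(-863, y(-1, -4))/N((64 + (174/(-108) - 80/246))/(452 + 371)) = (-863 - 9*8)/(((64 + (174/(-108) - 80/246))/(452 + 371))) = (-863 - 72)/(((64 + (174*(-1/108) - 80*1/246))/823)) = -935*823/(64 + (-29/18 - 40/123)) = -935*823/(64 - 1429/738) = -935/((45803/738)*(1/823)) = -935/45803/607374 = -935*607374/45803 = -567894690/45803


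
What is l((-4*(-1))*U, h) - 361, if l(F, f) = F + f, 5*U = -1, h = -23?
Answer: -1924/5 ≈ -384.80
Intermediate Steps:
U = -1/5 (U = (1/5)*(-1) = -1/5 ≈ -0.20000)
l((-4*(-1))*U, h) - 361 = (-4*(-1)*(-1/5) - 23) - 361 = (4*(-1/5) - 23) - 361 = (-4/5 - 23) - 361 = -119/5 - 361 = -1924/5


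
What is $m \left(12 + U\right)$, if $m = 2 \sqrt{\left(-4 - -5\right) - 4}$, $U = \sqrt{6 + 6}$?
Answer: $i \left(12 + 24 \sqrt{3}\right) \approx 53.569 i$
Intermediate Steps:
$U = 2 \sqrt{3}$ ($U = \sqrt{12} = 2 \sqrt{3} \approx 3.4641$)
$m = 2 i \sqrt{3}$ ($m = 2 \sqrt{\left(-4 + 5\right) - 4} = 2 \sqrt{1 - 4} = 2 \sqrt{-3} = 2 i \sqrt{3} \approx 3.4641 i$)
$m \left(12 + U\right) = 2 i \sqrt{3} \left(12 + 2 \sqrt{3}\right)$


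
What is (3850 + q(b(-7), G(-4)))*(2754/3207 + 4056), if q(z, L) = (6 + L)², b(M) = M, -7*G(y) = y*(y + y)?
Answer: 818567602500/52381 ≈ 1.5627e+7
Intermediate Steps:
G(y) = -2*y²/7 (G(y) = -y*(y + y)/7 = -y*2*y/7 = -2*y²/7)
(3850 + q(b(-7), G(-4)))*(2754/3207 + 4056) = (3850 + (6 - 2/7*(-4)²)²)*(2754/3207 + 4056) = (3850 + (6 - 2/7*16)²)*(2754*(1/3207) + 4056) = (3850 + (6 - 32/7)²)*(918/1069 + 4056) = (3850 + (10/7)²)*(4336782/1069) = (3850 + 100/49)*(4336782/1069) = (188750/49)*(4336782/1069) = 818567602500/52381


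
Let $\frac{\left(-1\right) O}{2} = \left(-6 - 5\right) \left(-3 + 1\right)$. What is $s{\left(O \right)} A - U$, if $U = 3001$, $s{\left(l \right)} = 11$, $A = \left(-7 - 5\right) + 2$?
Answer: $-3111$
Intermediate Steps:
$A = -10$ ($A = -12 + 2 = -10$)
$O = -44$ ($O = - 2 \left(-6 - 5\right) \left(-3 + 1\right) = - 2 \left(\left(-11\right) \left(-2\right)\right) = \left(-2\right) 22 = -44$)
$s{\left(O \right)} A - U = 11 \left(-10\right) - 3001 = -110 - 3001 = -3111$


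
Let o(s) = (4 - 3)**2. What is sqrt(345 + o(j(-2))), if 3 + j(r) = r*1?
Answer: sqrt(346) ≈ 18.601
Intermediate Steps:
j(r) = -3 + r (j(r) = -3 + r*1 = -3 + r)
o(s) = 1 (o(s) = 1**2 = 1)
sqrt(345 + o(j(-2))) = sqrt(345 + 1) = sqrt(346)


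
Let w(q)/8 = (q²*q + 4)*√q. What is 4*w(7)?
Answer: 11104*√7 ≈ 29378.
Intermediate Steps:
w(q) = 8*√q*(4 + q³) (w(q) = 8*((q²*q + 4)*√q) = 8*((q³ + 4)*√q) = 8*((4 + q³)*√q) = 8*(√q*(4 + q³)) = 8*√q*(4 + q³))
4*w(7) = 4*(8*√7*(4 + 7³)) = 4*(8*√7*(4 + 343)) = 4*(8*√7*347) = 4*(2776*√7) = 11104*√7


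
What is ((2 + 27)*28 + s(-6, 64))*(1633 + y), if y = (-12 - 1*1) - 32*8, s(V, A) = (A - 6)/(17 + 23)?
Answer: 5547729/5 ≈ 1.1095e+6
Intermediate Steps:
s(V, A) = -3/20 + A/40 (s(V, A) = (-6 + A)/40 = (-6 + A)*(1/40) = -3/20 + A/40)
y = -269 (y = (-12 - 1) - 256 = -13 - 256 = -269)
((2 + 27)*28 + s(-6, 64))*(1633 + y) = ((2 + 27)*28 + (-3/20 + (1/40)*64))*(1633 - 269) = (29*28 + (-3/20 + 8/5))*1364 = (812 + 29/20)*1364 = (16269/20)*1364 = 5547729/5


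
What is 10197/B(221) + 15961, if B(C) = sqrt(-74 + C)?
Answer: 15961 + 3399*sqrt(3)/7 ≈ 16802.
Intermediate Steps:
10197/B(221) + 15961 = 10197/(sqrt(-74 + 221)) + 15961 = 10197/(sqrt(147)) + 15961 = 10197/((7*sqrt(3))) + 15961 = 10197*(sqrt(3)/21) + 15961 = 3399*sqrt(3)/7 + 15961 = 15961 + 3399*sqrt(3)/7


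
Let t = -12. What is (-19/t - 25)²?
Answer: 78961/144 ≈ 548.34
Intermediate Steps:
(-19/t - 25)² = (-19/(-12) - 25)² = (-19*(-1/12) - 25)² = (19/12 - 25)² = (-281/12)² = 78961/144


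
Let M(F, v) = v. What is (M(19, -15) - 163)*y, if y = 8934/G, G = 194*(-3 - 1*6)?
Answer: 265042/291 ≈ 910.80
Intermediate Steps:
G = -1746 (G = 194*(-3 - 6) = 194*(-9) = -1746)
y = -1489/291 (y = 8934/(-1746) = 8934*(-1/1746) = -1489/291 ≈ -5.1168)
(M(19, -15) - 163)*y = (-15 - 163)*(-1489/291) = -178*(-1489/291) = 265042/291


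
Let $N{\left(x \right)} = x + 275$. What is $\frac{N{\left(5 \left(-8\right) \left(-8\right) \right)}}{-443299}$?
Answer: $- \frac{595}{443299} \approx -0.0013422$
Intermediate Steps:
$N{\left(x \right)} = 275 + x$
$\frac{N{\left(5 \left(-8\right) \left(-8\right) \right)}}{-443299} = \frac{275 + 5 \left(-8\right) \left(-8\right)}{-443299} = \left(275 - -320\right) \left(- \frac{1}{443299}\right) = \left(275 + 320\right) \left(- \frac{1}{443299}\right) = 595 \left(- \frac{1}{443299}\right) = - \frac{595}{443299}$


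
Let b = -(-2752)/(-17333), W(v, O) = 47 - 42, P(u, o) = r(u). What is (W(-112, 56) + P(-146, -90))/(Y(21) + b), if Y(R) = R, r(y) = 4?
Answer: 155997/361241 ≈ 0.43184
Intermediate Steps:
P(u, o) = 4
W(v, O) = 5
b = -2752/17333 (b = -(-2752)*(-1)/17333 = -1*2752/17333 = -2752/17333 ≈ -0.15877)
(W(-112, 56) + P(-146, -90))/(Y(21) + b) = (5 + 4)/(21 - 2752/17333) = 9/(361241/17333) = 9*(17333/361241) = 155997/361241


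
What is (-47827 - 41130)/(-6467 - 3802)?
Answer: 88957/10269 ≈ 8.6627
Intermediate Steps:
(-47827 - 41130)/(-6467 - 3802) = -88957/(-10269) = -88957*(-1/10269) = 88957/10269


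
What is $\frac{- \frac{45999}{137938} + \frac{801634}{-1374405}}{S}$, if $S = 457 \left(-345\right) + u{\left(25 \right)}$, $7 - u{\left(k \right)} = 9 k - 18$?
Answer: $\frac{173797046287}{29928469287239850} \approx 5.8071 \cdot 10^{-6}$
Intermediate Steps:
$u{\left(k \right)} = 25 - 9 k$ ($u{\left(k \right)} = 7 - \left(9 k - 18\right) = 7 - \left(-18 + 9 k\right) = 25 - 9 k$)
$S = -157865$ ($S = 457 \left(-345\right) + \left(25 - 225\right) = -157665 + \left(25 - 225\right) = -157665 - 200 = -157865$)
$\frac{- \frac{45999}{137938} + \frac{801634}{-1374405}}{S} = \frac{- \frac{45999}{137938} + \frac{801634}{-1374405}}{-157865} = \left(\left(-45999\right) \frac{1}{137938} + 801634 \left(- \frac{1}{1374405}\right)\right) \left(- \frac{1}{157865}\right) = \left(- \frac{45999}{137938} - \frac{801634}{1374405}\right) \left(- \frac{1}{157865}\right) = \left(- \frac{173797046287}{189582676890}\right) \left(- \frac{1}{157865}\right) = \frac{173797046287}{29928469287239850}$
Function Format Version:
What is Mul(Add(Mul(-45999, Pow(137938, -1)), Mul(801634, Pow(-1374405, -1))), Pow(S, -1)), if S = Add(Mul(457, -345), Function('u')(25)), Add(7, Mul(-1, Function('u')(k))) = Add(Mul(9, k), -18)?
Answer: Rational(173797046287, 29928469287239850) ≈ 5.8071e-6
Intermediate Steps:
Function('u')(k) = Add(25, Mul(-9, k)) (Function('u')(k) = Add(7, Mul(-1, Add(Mul(9, k), -18))) = Add(7, Mul(-1, Add(-18, Mul(9, k)))) = Add(7, Add(18, Mul(-9, k))) = Add(25, Mul(-9, k)))
S = -157865 (S = Add(Mul(457, -345), Add(25, Mul(-9, 25))) = Add(-157665, Add(25, -225)) = Add(-157665, -200) = -157865)
Mul(Add(Mul(-45999, Pow(137938, -1)), Mul(801634, Pow(-1374405, -1))), Pow(S, -1)) = Mul(Add(Mul(-45999, Pow(137938, -1)), Mul(801634, Pow(-1374405, -1))), Pow(-157865, -1)) = Mul(Add(Mul(-45999, Rational(1, 137938)), Mul(801634, Rational(-1, 1374405))), Rational(-1, 157865)) = Mul(Add(Rational(-45999, 137938), Rational(-801634, 1374405)), Rational(-1, 157865)) = Mul(Rational(-173797046287, 189582676890), Rational(-1, 157865)) = Rational(173797046287, 29928469287239850)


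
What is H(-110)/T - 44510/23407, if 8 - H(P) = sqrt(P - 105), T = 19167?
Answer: -852935914/448641969 - I*sqrt(215)/19167 ≈ -1.9011 - 0.00076501*I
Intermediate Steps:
H(P) = 8 - sqrt(-105 + P) (H(P) = 8 - sqrt(P - 105) = 8 - sqrt(-105 + P))
H(-110)/T - 44510/23407 = (8 - sqrt(-105 - 110))/19167 - 44510/23407 = (8 - sqrt(-215))*(1/19167) - 44510*1/23407 = (8 - I*sqrt(215))*(1/19167) - 44510/23407 = (8/19167 - I*sqrt(215)/19167) - 44510/23407 = -852935914/448641969 - I*sqrt(215)/19167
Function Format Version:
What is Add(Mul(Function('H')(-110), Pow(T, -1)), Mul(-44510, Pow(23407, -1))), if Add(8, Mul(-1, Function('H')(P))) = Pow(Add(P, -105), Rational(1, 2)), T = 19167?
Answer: Add(Rational(-852935914, 448641969), Mul(Rational(-1, 19167), I, Pow(215, Rational(1, 2)))) ≈ Add(-1.9011, Mul(-0.00076501, I))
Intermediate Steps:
Function('H')(P) = Add(8, Mul(-1, Pow(Add(-105, P), Rational(1, 2)))) (Function('H')(P) = Add(8, Mul(-1, Pow(Add(P, -105), Rational(1, 2)))) = Add(8, Mul(-1, Pow(Add(-105, P), Rational(1, 2)))))
Add(Mul(Function('H')(-110), Pow(T, -1)), Mul(-44510, Pow(23407, -1))) = Add(Mul(Add(8, Mul(-1, Pow(Add(-105, -110), Rational(1, 2)))), Pow(19167, -1)), Mul(-44510, Pow(23407, -1))) = Add(Mul(Add(8, Mul(-1, Pow(-215, Rational(1, 2)))), Rational(1, 19167)), Mul(-44510, Rational(1, 23407))) = Add(Mul(Add(8, Mul(-1, Mul(I, Pow(215, Rational(1, 2))))), Rational(1, 19167)), Rational(-44510, 23407)) = Add(Mul(Add(8, Mul(-1, I, Pow(215, Rational(1, 2)))), Rational(1, 19167)), Rational(-44510, 23407)) = Add(Add(Rational(8, 19167), Mul(Rational(-1, 19167), I, Pow(215, Rational(1, 2)))), Rational(-44510, 23407)) = Add(Rational(-852935914, 448641969), Mul(Rational(-1, 19167), I, Pow(215, Rational(1, 2))))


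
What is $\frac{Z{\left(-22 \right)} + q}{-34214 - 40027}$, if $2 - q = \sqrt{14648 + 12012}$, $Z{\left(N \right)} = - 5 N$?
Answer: $- \frac{112}{74241} + \frac{2 \sqrt{6665}}{74241} \approx 0.00069071$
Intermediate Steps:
$q = 2 - 2 \sqrt{6665}$ ($q = 2 - \sqrt{14648 + 12012} = 2 - \sqrt{26660} = 2 - 2 \sqrt{6665} \approx -161.28$)
$\frac{Z{\left(-22 \right)} + q}{-34214 - 40027} = \frac{\left(-5\right) \left(-22\right) + \left(2 - 2 \sqrt{6665}\right)}{-34214 - 40027} = \frac{110 + \left(2 - 2 \sqrt{6665}\right)}{-34214 - 40027} = \frac{112 - 2 \sqrt{6665}}{-34214 - 40027} = \frac{112 - 2 \sqrt{6665}}{-74241} = \left(112 - 2 \sqrt{6665}\right) \left(- \frac{1}{74241}\right) = - \frac{112}{74241} + \frac{2 \sqrt{6665}}{74241}$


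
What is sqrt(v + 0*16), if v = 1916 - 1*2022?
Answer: I*sqrt(106) ≈ 10.296*I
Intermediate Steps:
v = -106 (v = 1916 - 2022 = -106)
sqrt(v + 0*16) = sqrt(-106 + 0*16) = sqrt(-106 + 0) = sqrt(-106) = I*sqrt(106)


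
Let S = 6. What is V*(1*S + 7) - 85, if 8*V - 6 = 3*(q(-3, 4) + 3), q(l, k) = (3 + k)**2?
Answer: 713/4 ≈ 178.25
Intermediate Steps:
V = 81/4 (V = 3/4 + (3*((3 + 4)**2 + 3))/8 = 3/4 + (3*(7**2 + 3))/8 = 3/4 + (3*(49 + 3))/8 = 3/4 + (3*52)/8 = 3/4 + (1/8)*156 = 3/4 + 39/2 = 81/4 ≈ 20.250)
V*(1*S + 7) - 85 = 81*(1*6 + 7)/4 - 85 = 81*(6 + 7)/4 - 85 = (81/4)*13 - 85 = 1053/4 - 85 = 713/4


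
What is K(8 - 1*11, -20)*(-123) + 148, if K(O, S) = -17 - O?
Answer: 1870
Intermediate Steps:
K(8 - 1*11, -20)*(-123) + 148 = (-17 - (8 - 1*11))*(-123) + 148 = (-17 - (8 - 11))*(-123) + 148 = (-17 - 1*(-3))*(-123) + 148 = (-17 + 3)*(-123) + 148 = -14*(-123) + 148 = 1722 + 148 = 1870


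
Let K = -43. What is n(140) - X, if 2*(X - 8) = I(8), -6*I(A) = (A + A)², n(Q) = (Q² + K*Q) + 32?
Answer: 40876/3 ≈ 13625.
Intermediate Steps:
n(Q) = 32 + Q² - 43*Q (n(Q) = (Q² - 43*Q) + 32 = 32 + Q² - 43*Q)
I(A) = -2*A²/3 (I(A) = -(A + A)²/6 = -4*A²/6 = -2*A²/3)
X = -40/3 (X = 8 + (-⅔*8²)/2 = 8 + (-⅔*64)/2 = 8 + (½)*(-128/3) = 8 - 64/3 = -40/3 ≈ -13.333)
n(140) - X = (32 + 140² - 43*140) - 1*(-40/3) = (32 + 19600 - 6020) + 40/3 = 13612 + 40/3 = 40876/3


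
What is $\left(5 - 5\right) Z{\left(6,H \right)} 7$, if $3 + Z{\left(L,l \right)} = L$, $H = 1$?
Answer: $0$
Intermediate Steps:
$Z{\left(L,l \right)} = -3 + L$
$\left(5 - 5\right) Z{\left(6,H \right)} 7 = \left(5 - 5\right) \left(-3 + 6\right) 7 = \left(5 - 5\right) 3 \cdot 7 = 0 \cdot 3 \cdot 7 = 0 \cdot 7 = 0$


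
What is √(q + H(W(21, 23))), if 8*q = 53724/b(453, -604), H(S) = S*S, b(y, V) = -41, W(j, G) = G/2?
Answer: I*√212093/82 ≈ 5.6163*I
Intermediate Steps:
W(j, G) = G/2 (W(j, G) = G*(½) = G/2)
H(S) = S²
q = -13431/82 (q = (53724/(-41))/8 = (53724*(-1/41))/8 = (⅛)*(-53724/41) = -13431/82 ≈ -163.79)
√(q + H(W(21, 23))) = √(-13431/82 + ((½)*23)²) = √(-13431/82 + (23/2)²) = √(-13431/82 + 529/4) = √(-5173/164) = I*√212093/82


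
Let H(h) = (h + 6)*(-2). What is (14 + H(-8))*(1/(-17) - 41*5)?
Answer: -62748/17 ≈ -3691.1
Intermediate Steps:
H(h) = -12 - 2*h (H(h) = (6 + h)*(-2) = -12 - 2*h)
(14 + H(-8))*(1/(-17) - 41*5) = (14 + (-12 - 2*(-8)))*(1/(-17) - 41*5) = (14 + (-12 + 16))*(-1/17 - 205) = (14 + 4)*(-3486/17) = 18*(-3486/17) = -62748/17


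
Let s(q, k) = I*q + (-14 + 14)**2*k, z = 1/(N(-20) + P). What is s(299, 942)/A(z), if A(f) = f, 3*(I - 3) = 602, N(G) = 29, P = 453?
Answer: 88056098/3 ≈ 2.9352e+7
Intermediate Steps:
I = 611/3 (I = 3 + (1/3)*602 = 3 + 602/3 = 611/3 ≈ 203.67)
z = 1/482 (z = 1/(29 + 453) = 1/482 ≈ 0.0020747)
s(q, k) = 611*q/3 (s(q, k) = 611*q/3 + (-14 + 14)**2*k = 611*q/3 + 0**2*k = 611*q/3 + 0*k = 611*q/3 + 0 = 611*q/3)
s(299, 942)/A(z) = ((611/3)*299)/(1/482) = (182689/3)*482 = 88056098/3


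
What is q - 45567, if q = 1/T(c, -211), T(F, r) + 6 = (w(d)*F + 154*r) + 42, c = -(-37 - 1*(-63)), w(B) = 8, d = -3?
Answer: -1488491623/32666 ≈ -45567.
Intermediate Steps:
c = -26 (c = -(-37 + 63) = -1*26 = -26)
T(F, r) = 36 + 8*F + 154*r (T(F, r) = -6 + ((8*F + 154*r) + 42) = -6 + (42 + 8*F + 154*r) = 36 + 8*F + 154*r)
q = -1/32666 (q = 1/(36 + 8*(-26) + 154*(-211)) = 1/(36 - 208 - 32494) = 1/(-32666) = -1/32666 ≈ -3.0613e-5)
q - 45567 = -1/32666 - 45567 = -1488491623/32666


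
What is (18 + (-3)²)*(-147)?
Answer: -3969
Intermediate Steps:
(18 + (-3)²)*(-147) = (18 + 9)*(-147) = 27*(-147) = -3969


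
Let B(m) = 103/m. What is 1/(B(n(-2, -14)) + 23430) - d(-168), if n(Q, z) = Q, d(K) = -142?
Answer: 6639496/46757 ≈ 142.00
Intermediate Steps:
1/(B(n(-2, -14)) + 23430) - d(-168) = 1/(103/(-2) + 23430) - 1*(-142) = 1/(103*(-½) + 23430) + 142 = 1/(-103/2 + 23430) + 142 = 1/(46757/2) + 142 = 2/46757 + 142 = 6639496/46757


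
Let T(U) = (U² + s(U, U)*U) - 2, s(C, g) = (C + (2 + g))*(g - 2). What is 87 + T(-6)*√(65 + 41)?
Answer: 87 - 446*√106 ≈ -4504.9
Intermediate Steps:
s(C, g) = (-2 + g)*(2 + C + g) (s(C, g) = (2 + C + g)*(-2 + g) = (-2 + g)*(2 + C + g))
T(U) = -2 + U² + U*(-4 - 2*U + 2*U²) (T(U) = (U² + (-4 + U² - 2*U + U*U)*U) - 2 = (U² + (-4 + U² - 2*U + U²)*U) - 2 = (U² + (-4 - 2*U + 2*U²)*U) - 2 = (U² + U*(-4 - 2*U + 2*U²)) - 2 = -2 + U² + U*(-4 - 2*U + 2*U²))
87 + T(-6)*√(65 + 41) = 87 + (-2 - 1*(-6)² - 4*(-6) + 2*(-6)³)*√(65 + 41) = 87 + (-2 - 1*36 + 24 + 2*(-216))*√106 = 87 + (-2 - 36 + 24 - 432)*√106 = 87 - 446*√106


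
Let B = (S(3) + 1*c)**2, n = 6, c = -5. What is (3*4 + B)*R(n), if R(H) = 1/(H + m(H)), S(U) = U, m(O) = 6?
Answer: 4/3 ≈ 1.3333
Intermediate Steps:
R(H) = 1/(6 + H) (R(H) = 1/(H + 6) = 1/(6 + H))
B = 4 (B = (3 + 1*(-5))**2 = (3 - 5)**2 = (-2)**2 = 4)
(3*4 + B)*R(n) = (3*4 + 4)/(6 + 6) = (12 + 4)/12 = 16*(1/12) = 4/3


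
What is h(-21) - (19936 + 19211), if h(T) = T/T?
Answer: -39146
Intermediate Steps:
h(T) = 1
h(-21) - (19936 + 19211) = 1 - (19936 + 19211) = 1 - 1*39147 = 1 - 39147 = -39146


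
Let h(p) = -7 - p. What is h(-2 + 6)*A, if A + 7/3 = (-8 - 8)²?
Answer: -8371/3 ≈ -2790.3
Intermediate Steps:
A = 761/3 (A = -7/3 + (-8 - 8)² = -7/3 + (-16)² = -7/3 + 256 = 761/3 ≈ 253.67)
h(-2 + 6)*A = (-7 - (-2 + 6))*(761/3) = (-7 - 1*4)*(761/3) = (-7 - 4)*(761/3) = -11*761/3 = -8371/3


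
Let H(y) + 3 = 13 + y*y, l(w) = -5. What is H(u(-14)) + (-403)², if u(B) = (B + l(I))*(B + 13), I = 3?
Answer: 162780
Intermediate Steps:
u(B) = (-5 + B)*(13 + B) (u(B) = (B - 5)*(B + 13) = (-5 + B)*(13 + B))
H(y) = 10 + y² (H(y) = -3 + (13 + y*y) = -3 + (13 + y²) = 10 + y²)
H(u(-14)) + (-403)² = (10 + (-65 + (-14)² + 8*(-14))²) + (-403)² = (10 + (-65 + 196 - 112)²) + 162409 = (10 + 19²) + 162409 = (10 + 361) + 162409 = 371 + 162409 = 162780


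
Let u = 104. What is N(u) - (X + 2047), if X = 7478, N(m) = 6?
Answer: -9519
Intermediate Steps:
N(u) - (X + 2047) = 6 - (7478 + 2047) = 6 - 1*9525 = 6 - 9525 = -9519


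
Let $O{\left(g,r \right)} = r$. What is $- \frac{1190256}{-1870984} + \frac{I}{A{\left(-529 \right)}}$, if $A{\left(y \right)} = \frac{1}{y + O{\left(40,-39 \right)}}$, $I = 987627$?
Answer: $- \frac{131196236213946}{233873} \approx -5.6097 \cdot 10^{8}$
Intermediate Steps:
$A{\left(y \right)} = \frac{1}{-39 + y}$ ($A{\left(y \right)} = \frac{1}{y - 39} = \frac{1}{-39 + y}$)
$- \frac{1190256}{-1870984} + \frac{I}{A{\left(-529 \right)}} = - \frac{1190256}{-1870984} + \frac{987627}{\frac{1}{-39 - 529}} = \left(-1190256\right) \left(- \frac{1}{1870984}\right) + \frac{987627}{\frac{1}{-568}} = \frac{148782}{233873} + \frac{987627}{- \frac{1}{568}} = \frac{148782}{233873} + 987627 \left(-568\right) = \frac{148782}{233873} - 560972136 = - \frac{131196236213946}{233873}$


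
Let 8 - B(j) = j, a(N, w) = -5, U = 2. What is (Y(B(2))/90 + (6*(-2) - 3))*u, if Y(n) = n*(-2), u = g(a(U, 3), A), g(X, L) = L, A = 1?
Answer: -227/15 ≈ -15.133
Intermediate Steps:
B(j) = 8 - j
u = 1
Y(n) = -2*n
(Y(B(2))/90 + (6*(-2) - 3))*u = (-2*(8 - 1*2)/90 + (6*(-2) - 3))*1 = (-2*(8 - 2)*(1/90) + (-12 - 3))*1 = (-2*6*(1/90) - 15)*1 = (-12*1/90 - 15)*1 = (-2/15 - 15)*1 = -227/15*1 = -227/15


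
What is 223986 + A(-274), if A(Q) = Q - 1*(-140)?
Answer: 223852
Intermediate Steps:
A(Q) = 140 + Q (A(Q) = Q + 140 = 140 + Q)
223986 + A(-274) = 223986 + (140 - 274) = 223986 - 134 = 223852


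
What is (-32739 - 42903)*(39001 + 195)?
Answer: -2964863832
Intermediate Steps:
(-32739 - 42903)*(39001 + 195) = -75642*39196 = -2964863832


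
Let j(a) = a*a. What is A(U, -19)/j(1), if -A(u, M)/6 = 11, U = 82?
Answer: -66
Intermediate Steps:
j(a) = a**2
A(u, M) = -66 (A(u, M) = -6*11 = -66)
A(U, -19)/j(1) = -66/(1**2) = -66/1 = -66*1 = -66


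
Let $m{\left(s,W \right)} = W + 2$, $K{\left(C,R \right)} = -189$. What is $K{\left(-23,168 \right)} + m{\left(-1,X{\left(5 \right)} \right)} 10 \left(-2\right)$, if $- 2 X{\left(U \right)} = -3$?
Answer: $-259$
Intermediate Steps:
$X{\left(U \right)} = \frac{3}{2}$ ($X{\left(U \right)} = \left(- \frac{1}{2}\right) \left(-3\right) = \frac{3}{2}$)
$m{\left(s,W \right)} = 2 + W$
$K{\left(-23,168 \right)} + m{\left(-1,X{\left(5 \right)} \right)} 10 \left(-2\right) = -189 + \left(2 + \frac{3}{2}\right) 10 \left(-2\right) = -189 + \frac{7}{2} \cdot 10 \left(-2\right) = -189 + 35 \left(-2\right) = -189 - 70 = -259$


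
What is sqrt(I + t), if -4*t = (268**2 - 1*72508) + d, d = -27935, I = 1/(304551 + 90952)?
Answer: sqrt(4476659049476583)/791006 ≈ 84.586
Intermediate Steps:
I = 1/395503 ≈ 2.5284e-6
t = 28619/4 (t = -((268**2 - 1*72508) - 27935)/4 = -((71824 - 72508) - 27935)/4 = -(-684 - 27935)/4 = -1/4*(-28619) = 28619/4 ≈ 7154.8)
sqrt(I + t) = sqrt(1/395503 + 28619/4) = sqrt(11318900361/1582012) = sqrt(4476659049476583)/791006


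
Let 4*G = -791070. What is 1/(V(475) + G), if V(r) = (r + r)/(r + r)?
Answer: -2/395533 ≈ -5.0565e-6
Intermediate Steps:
G = -395535/2 (G = (¼)*(-791070) = -395535/2 ≈ -1.9777e+5)
V(r) = 1 (V(r) = (2*r)/((2*r)) = (2*r)*(1/(2*r)) = 1)
1/(V(475) + G) = 1/(1 - 395535/2) = 1/(-395533/2) = -2/395533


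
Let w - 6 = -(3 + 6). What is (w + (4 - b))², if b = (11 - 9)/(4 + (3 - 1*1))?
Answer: 4/9 ≈ 0.44444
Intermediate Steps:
b = ⅓ (b = 2/(4 + (3 - 1)) = 2/(4 + 2) = 2/6 = 2*(⅙) = ⅓ ≈ 0.33333)
w = -3 (w = 6 - (3 + 6) = 6 - 1*9 = 6 - 9 = -3)
(w + (4 - b))² = (-3 + (4 - 1*⅓))² = (-3 + (4 - ⅓))² = (-3 + 11/3)² = (⅔)² = 4/9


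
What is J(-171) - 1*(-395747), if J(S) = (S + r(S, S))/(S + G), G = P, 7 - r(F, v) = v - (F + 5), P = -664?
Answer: 330448904/835 ≈ 3.9575e+5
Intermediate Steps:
r(F, v) = 12 + F - v (r(F, v) = 7 - (v - (F + 5)) = 7 - (v - (5 + F)) = 7 - (v + (-5 - F)) = 7 - (-5 + v - F) = 7 + (5 + F - v) = 12 + F - v)
G = -664
J(S) = (12 + S)/(-664 + S) (J(S) = (S + (12 + S - S))/(S - 664) = (S + 12)/(-664 + S) = (12 + S)/(-664 + S))
J(-171) - 1*(-395747) = (12 - 171)/(-664 - 171) - 1*(-395747) = -159/(-835) + 395747 = -1/835*(-159) + 395747 = 159/835 + 395747 = 330448904/835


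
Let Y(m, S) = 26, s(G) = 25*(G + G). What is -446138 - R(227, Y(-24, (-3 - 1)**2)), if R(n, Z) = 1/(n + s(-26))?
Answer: -478706073/1073 ≈ -4.4614e+5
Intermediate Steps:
s(G) = 50*G (s(G) = 25*(2*G) = 50*G)
R(n, Z) = 1/(-1300 + n) (R(n, Z) = 1/(n + 50*(-26)) = 1/(n - 1300) = 1/(-1300 + n))
-446138 - R(227, Y(-24, (-3 - 1)**2)) = -446138 - 1/(-1300 + 227) = -446138 - 1/(-1073) = -446138 - 1*(-1/1073) = -446138 + 1/1073 = -478706073/1073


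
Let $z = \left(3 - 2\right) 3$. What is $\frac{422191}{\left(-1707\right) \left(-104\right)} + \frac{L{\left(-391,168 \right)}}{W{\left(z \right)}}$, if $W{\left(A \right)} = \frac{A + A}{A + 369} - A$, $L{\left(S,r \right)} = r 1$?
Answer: $- \frac{1771026313}{32842680} \approx -53.925$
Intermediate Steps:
$L{\left(S,r \right)} = r$
$z = 3$ ($z = 1 \cdot 3 = 3$)
$W{\left(A \right)} = - A + \frac{2 A}{369 + A}$ ($W{\left(A \right)} = \frac{2 A}{369 + A} - A = - A + \frac{2 A}{369 + A}$)
$\frac{422191}{\left(-1707\right) \left(-104\right)} + \frac{L{\left(-391,168 \right)}}{W{\left(z \right)}} = \frac{422191}{\left(-1707\right) \left(-104\right)} + \frac{168}{\left(-1\right) 3 \frac{1}{369 + 3} \left(367 + 3\right)} = \frac{422191}{177528} + \frac{168}{\left(-1\right) 3 \cdot \frac{1}{372} \cdot 370} = 422191 \cdot \frac{1}{177528} + \frac{168}{\left(-1\right) 3 \cdot \frac{1}{372} \cdot 370} = \frac{422191}{177528} + \frac{168}{- \frac{185}{62}} = \frac{422191}{177528} + 168 \left(- \frac{62}{185}\right) = \frac{422191}{177528} - \frac{10416}{185} = - \frac{1771026313}{32842680}$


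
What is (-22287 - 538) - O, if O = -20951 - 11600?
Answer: 9726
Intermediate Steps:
O = -32551
(-22287 - 538) - O = (-22287 - 538) - 1*(-32551) = -22825 + 32551 = 9726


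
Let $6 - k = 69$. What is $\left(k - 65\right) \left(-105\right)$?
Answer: $13440$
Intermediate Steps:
$k = -63$ ($k = 6 - 69 = -63$)
$\left(k - 65\right) \left(-105\right) = \left(-63 - 65\right) \left(-105\right) = \left(-128\right) \left(-105\right) = 13440$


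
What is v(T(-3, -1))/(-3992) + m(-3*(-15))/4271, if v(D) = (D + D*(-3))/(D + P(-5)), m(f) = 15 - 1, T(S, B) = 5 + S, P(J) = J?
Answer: 37645/12787374 ≈ 0.0029439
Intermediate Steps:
m(f) = 14
v(D) = -2*D/(-5 + D) (v(D) = (D + D*(-3))/(D - 5) = (D - 3*D)/(-5 + D) = (-2*D)/(-5 + D) = -2*D/(-5 + D))
v(T(-3, -1))/(-3992) + m(-3*(-15))/4271 = -2*(5 - 3)/(-5 + (5 - 3))/(-3992) + 14/4271 = -2*2/(-5 + 2)*(-1/3992) + 14*(1/4271) = -2*2/(-3)*(-1/3992) + 14/4271 = -2*2*(-⅓)*(-1/3992) + 14/4271 = (4/3)*(-1/3992) + 14/4271 = -1/2994 + 14/4271 = 37645/12787374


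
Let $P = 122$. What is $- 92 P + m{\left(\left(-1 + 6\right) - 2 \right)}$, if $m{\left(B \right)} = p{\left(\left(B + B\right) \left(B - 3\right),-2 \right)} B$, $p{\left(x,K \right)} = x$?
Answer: $-11224$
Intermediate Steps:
$m{\left(B \right)} = 2 B^{2} \left(-3 + B\right)$ ($m{\left(B \right)} = \left(B + B\right) \left(B - 3\right) B = 2 B \left(-3 + B\right) B = 2 B^{2} \left(-3 + B\right)$)
$- 92 P + m{\left(\left(-1 + 6\right) - 2 \right)} = \left(-92\right) 122 + 2 \left(\left(-1 + 6\right) - 2\right)^{2} \left(-3 + \left(\left(-1 + 6\right) - 2\right)\right) = -11224 + 2 \left(5 - 2\right)^{2} \left(-3 + \left(5 - 2\right)\right) = -11224 + 2 \cdot 3^{2} \left(-3 + 3\right) = -11224 + 2 \cdot 9 \cdot 0 = -11224 + 0 = -11224$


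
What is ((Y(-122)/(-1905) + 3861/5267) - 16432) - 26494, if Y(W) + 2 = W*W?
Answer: -430774844299/10033635 ≈ -42933.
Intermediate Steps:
Y(W) = -2 + W**2 (Y(W) = -2 + W*W = -2 + W**2)
((Y(-122)/(-1905) + 3861/5267) - 16432) - 26494 = (((-2 + (-122)**2)/(-1905) + 3861/5267) - 16432) - 26494 = (((-2 + 14884)*(-1/1905) + 3861*(1/5267)) - 16432) - 26494 = ((14882*(-1/1905) + 3861/5267) - 16432) - 26494 = ((-14882/1905 + 3861/5267) - 16432) - 26494 = (-71028289/10033635 - 16432) - 26494 = -164943718609/10033635 - 26494 = -430774844299/10033635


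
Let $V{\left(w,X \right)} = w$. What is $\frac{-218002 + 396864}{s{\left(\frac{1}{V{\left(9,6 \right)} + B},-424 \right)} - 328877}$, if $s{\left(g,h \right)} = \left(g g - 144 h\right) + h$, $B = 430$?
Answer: $- \frac{17235231751}{25848222322} \approx -0.66679$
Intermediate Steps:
$s{\left(g,h \right)} = g^{2} - 143 h$ ($s{\left(g,h \right)} = \left(g^{2} - 144 h\right) + h = g^{2} - 143 h$)
$\frac{-218002 + 396864}{s{\left(\frac{1}{V{\left(9,6 \right)} + B},-424 \right)} - 328877} = \frac{-218002 + 396864}{\left(\left(\frac{1}{9 + 430}\right)^{2} - -60632\right) - 328877} = \frac{178862}{\left(\left(\frac{1}{439}\right)^{2} + 60632\right) - 328877} = \frac{178862}{\left(\frac{1}{192721} + 60632\right) - 328877} = \frac{178862}{\frac{11685059673}{192721} - 328877} = \frac{178862}{- \frac{51696444644}{192721}} = 178862 \left(- \frac{192721}{51696444644}\right) = - \frac{17235231751}{25848222322}$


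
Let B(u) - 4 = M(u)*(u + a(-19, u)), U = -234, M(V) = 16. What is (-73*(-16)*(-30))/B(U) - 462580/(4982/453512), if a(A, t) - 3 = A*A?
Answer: -54649165661240/1297811 ≈ -4.2109e+7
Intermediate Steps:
a(A, t) = 3 + A² (a(A, t) = 3 + A*A = 3 + A²)
B(u) = 5828 + 16*u (B(u) = 4 + 16*(u + (3 + (-19)²)) = 4 + 16*(u + (3 + 361)) = 4 + 16*(u + 364) = 4 + 16*(364 + u) = 4 + (5824 + 16*u) = 5828 + 16*u)
(-73*(-16)*(-30))/B(U) - 462580/(4982/453512) = (-73*(-16)*(-30))/(5828 + 16*(-234)) - 462580/(4982/453512) = (1168*(-30))/(5828 - 3744) - 462580/(4982*(1/453512)) = -35040/2084 - 462580/2491/226756 = -35040*1/2084 - 462580*226756/2491 = -8760/521 - 104892790480/2491 = -54649165661240/1297811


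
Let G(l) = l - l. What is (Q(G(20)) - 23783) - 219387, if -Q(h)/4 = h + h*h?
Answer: -243170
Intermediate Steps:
G(l) = 0
Q(h) = -4*h - 4*h**2 (Q(h) = -4*(h + h*h) = -4*(h + h**2) = -4*h - 4*h**2)
(Q(G(20)) - 23783) - 219387 = (-4*0*(1 + 0) - 23783) - 219387 = (-4*0*1 - 23783) - 219387 = (0 - 23783) - 219387 = -23783 - 219387 = -243170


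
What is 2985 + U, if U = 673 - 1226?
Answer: 2432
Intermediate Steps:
U = -553
2985 + U = 2985 - 553 = 2432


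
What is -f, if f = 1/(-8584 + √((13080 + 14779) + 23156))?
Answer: 8584/73634041 + √51015/73634041 ≈ 0.00011964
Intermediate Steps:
f = 1/(-8584 + √51015) (f = 1/(-8584 + √(27859 + 23156)) = 1/(-8584 + √51015) ≈ -0.00011964)
-f = -(-8584/73634041 - √51015/73634041) = 8584/73634041 + √51015/73634041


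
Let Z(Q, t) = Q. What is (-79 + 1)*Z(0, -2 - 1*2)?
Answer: 0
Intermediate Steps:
(-79 + 1)*Z(0, -2 - 1*2) = (-79 + 1)*0 = -78*0 = 0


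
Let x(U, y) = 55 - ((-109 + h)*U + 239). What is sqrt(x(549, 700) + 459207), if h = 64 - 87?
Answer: sqrt(531491) ≈ 729.03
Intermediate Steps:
h = -23
x(U, y) = -184 + 132*U (x(U, y) = 55 - ((-109 - 23)*U + 239) = 55 - (-132*U + 239) = 55 - (239 - 132*U) = 55 + (-239 + 132*U) = -184 + 132*U)
sqrt(x(549, 700) + 459207) = sqrt((-184 + 132*549) + 459207) = sqrt((-184 + 72468) + 459207) = sqrt(72284 + 459207) = sqrt(531491)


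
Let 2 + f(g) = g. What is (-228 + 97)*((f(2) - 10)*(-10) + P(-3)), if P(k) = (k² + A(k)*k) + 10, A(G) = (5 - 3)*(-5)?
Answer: -19519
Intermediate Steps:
A(G) = -10 (A(G) = 2*(-5) = -10)
f(g) = -2 + g
P(k) = 10 + k² - 10*k (P(k) = (k² - 10*k) + 10 = 10 + k² - 10*k)
(-228 + 97)*((f(2) - 10)*(-10) + P(-3)) = (-228 + 97)*(((-2 + 2) - 10)*(-10) + (10 + (-3)² - 10*(-3))) = -131*((0 - 10)*(-10) + (10 + 9 + 30)) = -131*(-10*(-10) + 49) = -131*(100 + 49) = -131*149 = -19519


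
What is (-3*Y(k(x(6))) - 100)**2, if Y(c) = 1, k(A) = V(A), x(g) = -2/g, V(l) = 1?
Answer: 10609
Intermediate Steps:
k(A) = 1
(-3*Y(k(x(6))) - 100)**2 = (-3*1 - 100)**2 = (-3 - 100)**2 = (-103)**2 = 10609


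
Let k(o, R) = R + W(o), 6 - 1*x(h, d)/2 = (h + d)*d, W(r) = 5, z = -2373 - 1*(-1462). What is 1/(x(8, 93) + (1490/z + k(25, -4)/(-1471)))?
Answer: -1340081/25160873395 ≈ -5.3261e-5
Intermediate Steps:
z = -911 (z = -2373 + 1462 = -911)
x(h, d) = 12 - 2*d*(d + h) (x(h, d) = 12 - 2*(h + d)*d = 12 - 2*(d + h)*d = 12 - 2*d*(d + h))
k(o, R) = 5 + R (k(o, R) = R + 5 = 5 + R)
1/(x(8, 93) + (1490/z + k(25, -4)/(-1471))) = 1/((12 - 2*93² - 2*93*8) + (1490/(-911) + (5 - 4)/(-1471))) = 1/((12 - 2*8649 - 1488) + (1490*(-1/911) + 1*(-1/1471))) = 1/((12 - 17298 - 1488) + (-1490/911 - 1/1471)) = 1/(-18774 - 2192701/1340081) = 1/(-25160873395/1340081) = -1340081/25160873395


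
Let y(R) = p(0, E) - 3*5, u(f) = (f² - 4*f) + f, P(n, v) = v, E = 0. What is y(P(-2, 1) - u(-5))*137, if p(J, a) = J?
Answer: -2055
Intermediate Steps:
u(f) = f² - 3*f
y(R) = -15 (y(R) = 0 - 3*5 = 0 - 15 = -15)
y(P(-2, 1) - u(-5))*137 = -15*137 = -2055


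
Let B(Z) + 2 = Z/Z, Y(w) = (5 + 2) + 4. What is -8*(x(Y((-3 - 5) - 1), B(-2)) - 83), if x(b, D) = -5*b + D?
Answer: 1112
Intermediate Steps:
Y(w) = 11 (Y(w) = 7 + 4 = 11)
B(Z) = -1 (B(Z) = -2 + Z/Z = -2 + 1 = -1)
x(b, D) = D - 5*b
-8*(x(Y((-3 - 5) - 1), B(-2)) - 83) = -8*((-1 - 5*11) - 83) = -8*((-1 - 55) - 83) = -8*(-56 - 83) = -8*(-139) = 1112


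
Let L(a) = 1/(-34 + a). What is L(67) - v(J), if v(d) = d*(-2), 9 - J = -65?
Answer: 4885/33 ≈ 148.03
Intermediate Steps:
J = 74 (J = 9 - 1*(-65) = 9 + 65 = 74)
v(d) = -2*d
L(67) - v(J) = 1/(-34 + 67) - (-2)*74 = 1/33 - 1*(-148) = 1/33 + 148 = 4885/33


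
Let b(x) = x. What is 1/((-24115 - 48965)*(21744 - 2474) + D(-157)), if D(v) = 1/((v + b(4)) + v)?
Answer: -310/436557996001 ≈ -7.1010e-10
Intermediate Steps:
D(v) = 1/(4 + 2*v) (D(v) = 1/((v + 4) + v) = 1/((4 + v) + v) = 1/(4 + 2*v))
1/((-24115 - 48965)*(21744 - 2474) + D(-157)) = 1/((-24115 - 48965)*(21744 - 2474) + 1/(2*(2 - 157))) = 1/(-73080*19270 + (½)/(-155)) = 1/(-1408251600 + (½)*(-1/155)) = 1/(-1408251600 - 1/310) = 1/(-436557996001/310) = -310/436557996001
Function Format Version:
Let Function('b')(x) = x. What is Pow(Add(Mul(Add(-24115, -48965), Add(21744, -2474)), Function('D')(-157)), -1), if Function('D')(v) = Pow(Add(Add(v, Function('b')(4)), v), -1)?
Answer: Rational(-310, 436557996001) ≈ -7.1010e-10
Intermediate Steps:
Function('D')(v) = Pow(Add(4, Mul(2, v)), -1) (Function('D')(v) = Pow(Add(Add(v, 4), v), -1) = Pow(Add(Add(4, v), v), -1) = Pow(Add(4, Mul(2, v)), -1))
Pow(Add(Mul(Add(-24115, -48965), Add(21744, -2474)), Function('D')(-157)), -1) = Pow(Add(Mul(Add(-24115, -48965), Add(21744, -2474)), Mul(Rational(1, 2), Pow(Add(2, -157), -1))), -1) = Pow(Add(Mul(-73080, 19270), Mul(Rational(1, 2), Pow(-155, -1))), -1) = Pow(Add(-1408251600, Mul(Rational(1, 2), Rational(-1, 155))), -1) = Pow(Add(-1408251600, Rational(-1, 310)), -1) = Pow(Rational(-436557996001, 310), -1) = Rational(-310, 436557996001)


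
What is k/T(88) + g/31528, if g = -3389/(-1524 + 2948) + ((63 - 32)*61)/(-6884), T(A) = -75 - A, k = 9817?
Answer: -758519376928099/12594324701056 ≈ -60.227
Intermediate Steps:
g = -6505665/2450704 (g = -3389/1424 + (31*61)*(-1/6884) = -3389*1/1424 + 1891*(-1/6884) = -3389/1424 - 1891/6884 = -6505665/2450704 ≈ -2.6546)
k/T(88) + g/31528 = 9817/(-75 - 1*88) - 6505665/2450704/31528 = 9817/(-75 - 88) - 6505665/2450704*1/31528 = 9817/(-163) - 6505665/77265795712 = 9817*(-1/163) - 6505665/77265795712 = -9817/163 - 6505665/77265795712 = -758519376928099/12594324701056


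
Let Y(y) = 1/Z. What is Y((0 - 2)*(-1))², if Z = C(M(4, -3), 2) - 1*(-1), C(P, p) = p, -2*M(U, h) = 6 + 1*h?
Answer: ⅑ ≈ 0.11111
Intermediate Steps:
M(U, h) = -3 - h/2 (M(U, h) = -(6 + 1*h)/2 = -(6 + h)/2 = -3 - h/2)
Z = 3 (Z = 2 - 1*(-1) = 2 + 1 = 3)
Y(y) = ⅓ (Y(y) = 1/3 = ⅓)
Y((0 - 2)*(-1))² = (⅓)² = ⅑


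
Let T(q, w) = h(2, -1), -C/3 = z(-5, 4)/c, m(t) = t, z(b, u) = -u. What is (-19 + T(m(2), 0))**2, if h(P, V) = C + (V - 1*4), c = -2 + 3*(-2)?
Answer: 2601/4 ≈ 650.25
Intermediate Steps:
c = -8 (c = -2 - 6 = -8)
C = -3/2 (C = -3*(-1*4)/(-8) = -(-12)*(-1)/8 = -3*1/2 = -3/2 ≈ -1.5000)
h(P, V) = -11/2 + V (h(P, V) = -3/2 + (V - 1*4) = -3/2 + (V - 4) = -3/2 + (-4 + V) = -11/2 + V)
T(q, w) = -13/2 (T(q, w) = -11/2 - 1 = -13/2)
(-19 + T(m(2), 0))**2 = (-19 - 13/2)**2 = (-51/2)**2 = 2601/4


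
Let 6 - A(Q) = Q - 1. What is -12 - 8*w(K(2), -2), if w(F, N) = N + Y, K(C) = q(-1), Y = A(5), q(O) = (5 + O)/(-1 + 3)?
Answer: -12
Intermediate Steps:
A(Q) = 7 - Q (A(Q) = 6 - (Q - 1) = 6 - (-1 + Q) = 6 + (1 - Q) = 7 - Q)
q(O) = 5/2 + O/2 (q(O) = (5 + O)/2 = (5 + O)*(1/2) = 5/2 + O/2)
Y = 2 (Y = 7 - 1*5 = 7 - 5 = 2)
K(C) = 2 (K(C) = 5/2 + (1/2)*(-1) = 5/2 - 1/2 = 2)
w(F, N) = 2 + N (w(F, N) = N + 2 = 2 + N)
-12 - 8*w(K(2), -2) = -12 - 8*(2 - 2) = -12 - 8*0 = -12 + 0 = -12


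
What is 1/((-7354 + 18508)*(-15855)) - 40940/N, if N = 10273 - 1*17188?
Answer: 482673510859/81526314870 ≈ 5.9205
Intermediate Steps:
N = -6915 (N = 10273 - 17188 = -6915)
1/((-7354 + 18508)*(-15855)) - 40940/N = 1/((-7354 + 18508)*(-15855)) - 40940/(-6915) = -1/15855/11154 - 40940*(-1/6915) = (1/11154)*(-1/15855) + 8188/1383 = -1/176846670 + 8188/1383 = 482673510859/81526314870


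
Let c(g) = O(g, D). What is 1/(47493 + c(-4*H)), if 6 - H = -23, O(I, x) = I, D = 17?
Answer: 1/47377 ≈ 2.1107e-5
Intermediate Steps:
H = 29 (H = 6 - 1*(-23) = 6 + 23 = 29)
c(g) = g
1/(47493 + c(-4*H)) = 1/(47493 - 4*29) = 1/(47493 - 116) = 1/47377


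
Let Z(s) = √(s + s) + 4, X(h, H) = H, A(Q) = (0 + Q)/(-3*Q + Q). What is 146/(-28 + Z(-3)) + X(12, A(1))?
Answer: -1265/194 - 73*I*√6/291 ≈ -6.5206 - 0.61448*I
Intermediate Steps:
A(Q) = -½ (A(Q) = Q/((-2*Q)) = Q*(-1/(2*Q)) = -½)
Z(s) = 4 + √2*√s (Z(s) = √(2*s) + 4 = √2*√s + 4 = 4 + √2*√s)
146/(-28 + Z(-3)) + X(12, A(1)) = 146/(-28 + (4 + √2*√(-3))) - ½ = 146/(-28 + (4 + √2*(I*√3))) - ½ = 146/(-28 + (4 + I*√6)) - ½ = 146/(-24 + I*√6) - ½ = -½ + 146/(-24 + I*√6)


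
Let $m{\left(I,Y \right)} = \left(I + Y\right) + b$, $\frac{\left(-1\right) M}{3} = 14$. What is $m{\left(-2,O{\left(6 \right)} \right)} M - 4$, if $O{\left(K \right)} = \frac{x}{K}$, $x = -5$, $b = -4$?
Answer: $283$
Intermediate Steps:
$O{\left(K \right)} = - \frac{5}{K}$
$M = -42$ ($M = \left(-3\right) 14 = -42$)
$m{\left(I,Y \right)} = -4 + I + Y$ ($m{\left(I,Y \right)} = \left(I + Y\right) - 4 = -4 + I + Y$)
$m{\left(-2,O{\left(6 \right)} \right)} M - 4 = \left(-4 - 2 - \frac{5}{6}\right) \left(-42\right) - 4 = \left(- \frac{41}{6}\right) \left(-42\right) - 4 = 287 - 4 = 283$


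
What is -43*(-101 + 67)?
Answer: 1462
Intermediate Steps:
-43*(-101 + 67) = -43*(-34) = 1462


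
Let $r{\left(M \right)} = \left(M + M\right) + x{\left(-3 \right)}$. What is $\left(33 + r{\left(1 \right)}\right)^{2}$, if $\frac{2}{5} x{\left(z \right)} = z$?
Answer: $\frac{3025}{4} \approx 756.25$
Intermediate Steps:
$x{\left(z \right)} = \frac{5 z}{2}$
$r{\left(M \right)} = - \frac{15}{2} + 2 M$ ($r{\left(M \right)} = \left(M + M\right) + \frac{5}{2} \left(-3\right) = 2 M - \frac{15}{2} = - \frac{15}{2} + 2 M$)
$\left(33 + r{\left(1 \right)}\right)^{2} = \left(33 + \left(- \frac{15}{2} + 2 \cdot 1\right)\right)^{2} = \left(33 + \left(- \frac{15}{2} + 2\right)\right)^{2} = \left(33 - \frac{11}{2}\right)^{2} = \left(\frac{55}{2}\right)^{2} = \frac{3025}{4}$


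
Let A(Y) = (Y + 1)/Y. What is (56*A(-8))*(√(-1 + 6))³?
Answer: 245*√5 ≈ 547.84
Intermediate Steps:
A(Y) = (1 + Y)/Y
(56*A(-8))*(√(-1 + 6))³ = (56*((1 - 8)/(-8)))*(√(-1 + 6))³ = (56*(-⅛*(-7)))*(√5)³ = (56*(7/8))*(5*√5) = 49*(5*√5) = 245*√5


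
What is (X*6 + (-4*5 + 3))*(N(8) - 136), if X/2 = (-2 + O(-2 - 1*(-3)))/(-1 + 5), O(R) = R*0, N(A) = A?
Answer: 2944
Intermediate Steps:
O(R) = 0
X = -1 (X = 2*((-2 + 0)/(-1 + 5)) = 2*(-2/4) = 2*(-2*1/4) = 2*(-1/2) = -1)
(X*6 + (-4*5 + 3))*(N(8) - 136) = (-1*6 + (-4*5 + 3))*(8 - 136) = (-6 + (-20 + 3))*(-128) = (-6 - 17)*(-128) = -23*(-128) = 2944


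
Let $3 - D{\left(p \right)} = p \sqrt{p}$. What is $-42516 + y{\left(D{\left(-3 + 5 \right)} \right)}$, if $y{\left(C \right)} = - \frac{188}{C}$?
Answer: $-43080 - 376 \sqrt{2} \approx -43612.0$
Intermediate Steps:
$D{\left(p \right)} = 3 - p^{\frac{3}{2}}$ ($D{\left(p \right)} = 3 - p \sqrt{p} = 3 - p^{\frac{3}{2}}$)
$-42516 + y{\left(D{\left(-3 + 5 \right)} \right)} = -42516 - \frac{188}{3 - \left(-3 + 5\right)^{\frac{3}{2}}} = -42516 - \frac{188}{3 - 2^{\frac{3}{2}}} = -42516 - \frac{188}{3 - 2 \sqrt{2}}$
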